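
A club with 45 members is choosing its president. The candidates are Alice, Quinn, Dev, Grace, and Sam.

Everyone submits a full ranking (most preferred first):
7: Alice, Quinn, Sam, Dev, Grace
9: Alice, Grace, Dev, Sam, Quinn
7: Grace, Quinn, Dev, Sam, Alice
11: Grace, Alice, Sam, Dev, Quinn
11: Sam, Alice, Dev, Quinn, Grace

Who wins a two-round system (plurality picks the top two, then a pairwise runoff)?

Round 1 first-place votes: Alice 16, Quinn 0, Dev 0, Grace 18, Sam 11. Grace and Alice advance.
Runoff: Grace is ranked above Alice on 18 ballots, Alice above Grace on 27.

Alice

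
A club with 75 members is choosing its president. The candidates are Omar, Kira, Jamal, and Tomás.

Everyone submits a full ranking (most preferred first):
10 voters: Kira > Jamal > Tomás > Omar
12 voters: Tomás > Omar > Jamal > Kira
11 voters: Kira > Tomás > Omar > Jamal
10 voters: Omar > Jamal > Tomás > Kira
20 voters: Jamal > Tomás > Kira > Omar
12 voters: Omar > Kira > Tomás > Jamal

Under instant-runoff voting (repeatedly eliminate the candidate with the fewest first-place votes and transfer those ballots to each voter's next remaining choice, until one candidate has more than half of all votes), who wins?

Round 1: Omar 22, Kira 21, Jamal 20, Tomás 12. Tomás eliminated.
Round 2: Omar 34, Kira 21, Jamal 20. Jamal eliminated.
Round 3: Omar 34, Kira 41. Kira has a majority (≥38).

Kira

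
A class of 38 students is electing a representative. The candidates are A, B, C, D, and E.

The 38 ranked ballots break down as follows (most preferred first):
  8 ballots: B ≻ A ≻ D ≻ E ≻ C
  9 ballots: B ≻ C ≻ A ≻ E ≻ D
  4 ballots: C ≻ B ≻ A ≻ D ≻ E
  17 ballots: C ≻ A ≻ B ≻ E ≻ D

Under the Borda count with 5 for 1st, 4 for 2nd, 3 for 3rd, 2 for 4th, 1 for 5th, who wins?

B

A: 8×4 + 9×3 + 4×3 + 17×4 = 139
B: 8×5 + 9×5 + 4×4 + 17×3 = 152
C: 8×1 + 9×4 + 4×5 + 17×5 = 149
D: 8×3 + 9×1 + 4×2 + 17×1 = 58
E: 8×2 + 9×2 + 4×1 + 17×2 = 72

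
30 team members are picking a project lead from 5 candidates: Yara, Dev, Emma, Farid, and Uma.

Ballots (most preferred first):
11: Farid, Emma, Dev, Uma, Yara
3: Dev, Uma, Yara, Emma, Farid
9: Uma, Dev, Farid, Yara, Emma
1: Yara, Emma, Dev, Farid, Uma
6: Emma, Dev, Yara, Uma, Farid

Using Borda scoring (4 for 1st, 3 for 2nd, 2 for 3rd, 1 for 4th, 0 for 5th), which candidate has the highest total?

Yara: 11×0 + 3×2 + 9×1 + 1×4 + 6×2 = 31
Dev: 11×2 + 3×4 + 9×3 + 1×2 + 6×3 = 81
Emma: 11×3 + 3×1 + 9×0 + 1×3 + 6×4 = 63
Farid: 11×4 + 3×0 + 9×2 + 1×1 + 6×0 = 63
Uma: 11×1 + 3×3 + 9×4 + 1×0 + 6×1 = 62

Dev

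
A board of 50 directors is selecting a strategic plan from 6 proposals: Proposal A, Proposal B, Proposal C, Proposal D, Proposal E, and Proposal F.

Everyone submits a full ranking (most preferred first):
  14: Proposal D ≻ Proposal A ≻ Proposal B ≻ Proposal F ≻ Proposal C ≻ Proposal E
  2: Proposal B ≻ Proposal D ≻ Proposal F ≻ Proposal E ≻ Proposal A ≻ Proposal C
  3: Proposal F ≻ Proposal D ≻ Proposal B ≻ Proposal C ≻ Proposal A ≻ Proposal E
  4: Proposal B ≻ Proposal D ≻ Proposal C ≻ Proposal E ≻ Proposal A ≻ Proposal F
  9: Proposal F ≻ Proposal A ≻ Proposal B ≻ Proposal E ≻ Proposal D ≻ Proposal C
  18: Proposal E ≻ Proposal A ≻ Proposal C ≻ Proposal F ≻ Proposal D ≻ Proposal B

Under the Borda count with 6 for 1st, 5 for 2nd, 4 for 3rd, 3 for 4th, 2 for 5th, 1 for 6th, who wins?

Proposal A

Proposal A: 14×5 + 2×2 + 3×2 + 4×2 + 9×5 + 18×5 = 223
Proposal B: 14×4 + 2×6 + 3×4 + 4×6 + 9×4 + 18×1 = 158
Proposal C: 14×2 + 2×1 + 3×3 + 4×4 + 9×1 + 18×4 = 136
Proposal D: 14×6 + 2×5 + 3×5 + 4×5 + 9×2 + 18×2 = 183
Proposal E: 14×1 + 2×3 + 3×1 + 4×3 + 9×3 + 18×6 = 170
Proposal F: 14×3 + 2×4 + 3×6 + 4×1 + 9×6 + 18×3 = 180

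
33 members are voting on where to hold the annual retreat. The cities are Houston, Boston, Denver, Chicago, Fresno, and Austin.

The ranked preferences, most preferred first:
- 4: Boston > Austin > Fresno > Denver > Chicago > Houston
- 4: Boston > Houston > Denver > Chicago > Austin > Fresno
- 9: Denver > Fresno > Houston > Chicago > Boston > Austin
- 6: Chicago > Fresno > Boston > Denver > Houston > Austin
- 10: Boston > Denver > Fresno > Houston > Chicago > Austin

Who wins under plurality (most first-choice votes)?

Boston

First-place votes: Houston 0, Boston 18, Denver 9, Chicago 6, Fresno 0, Austin 0.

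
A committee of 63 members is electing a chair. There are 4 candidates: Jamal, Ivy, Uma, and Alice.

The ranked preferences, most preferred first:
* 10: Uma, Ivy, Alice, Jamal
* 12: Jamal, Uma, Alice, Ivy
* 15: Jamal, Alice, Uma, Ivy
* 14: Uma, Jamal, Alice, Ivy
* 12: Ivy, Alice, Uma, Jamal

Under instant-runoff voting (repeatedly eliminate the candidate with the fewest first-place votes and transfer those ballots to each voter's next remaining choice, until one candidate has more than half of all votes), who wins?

Uma

Round 1: Jamal 27, Ivy 12, Uma 24, Alice 0. Alice eliminated.
Round 2: Jamal 27, Ivy 12, Uma 24. Ivy eliminated.
Round 3: Jamal 27, Uma 36. Uma has a majority (≥32).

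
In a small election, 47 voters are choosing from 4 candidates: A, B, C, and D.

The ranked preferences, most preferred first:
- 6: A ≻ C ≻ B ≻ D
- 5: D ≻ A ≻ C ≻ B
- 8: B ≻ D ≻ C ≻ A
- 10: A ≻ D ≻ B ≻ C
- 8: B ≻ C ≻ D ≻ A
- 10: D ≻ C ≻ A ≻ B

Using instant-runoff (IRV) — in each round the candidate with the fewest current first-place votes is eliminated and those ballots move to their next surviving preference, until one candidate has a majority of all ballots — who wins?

A

Round 1: A 16, B 16, C 0, D 15. C eliminated.
Round 2: A 16, B 16, D 15. D eliminated.
Round 3: A 31, B 16. A has a majority (≥24).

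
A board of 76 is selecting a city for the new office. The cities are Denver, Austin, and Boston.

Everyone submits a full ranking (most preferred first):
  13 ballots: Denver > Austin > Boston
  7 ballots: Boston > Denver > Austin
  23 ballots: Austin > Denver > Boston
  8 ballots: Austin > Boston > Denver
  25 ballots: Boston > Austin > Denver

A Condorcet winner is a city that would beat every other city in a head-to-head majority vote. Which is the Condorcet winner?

Austin

Austin vs Denver: 56–20
Austin vs Boston: 44–32
Austin beats every other city.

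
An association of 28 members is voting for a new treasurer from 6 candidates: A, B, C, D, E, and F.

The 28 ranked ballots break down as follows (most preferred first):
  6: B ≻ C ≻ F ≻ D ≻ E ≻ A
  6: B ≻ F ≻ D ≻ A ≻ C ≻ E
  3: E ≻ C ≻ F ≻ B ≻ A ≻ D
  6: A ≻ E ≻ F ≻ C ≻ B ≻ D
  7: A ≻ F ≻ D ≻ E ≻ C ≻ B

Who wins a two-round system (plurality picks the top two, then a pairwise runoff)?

Round 1 first-place votes: A 13, B 12, C 0, D 0, E 3, F 0. A and B advance.
Runoff: A is ranked above B on 13 ballots, B above A on 15.

B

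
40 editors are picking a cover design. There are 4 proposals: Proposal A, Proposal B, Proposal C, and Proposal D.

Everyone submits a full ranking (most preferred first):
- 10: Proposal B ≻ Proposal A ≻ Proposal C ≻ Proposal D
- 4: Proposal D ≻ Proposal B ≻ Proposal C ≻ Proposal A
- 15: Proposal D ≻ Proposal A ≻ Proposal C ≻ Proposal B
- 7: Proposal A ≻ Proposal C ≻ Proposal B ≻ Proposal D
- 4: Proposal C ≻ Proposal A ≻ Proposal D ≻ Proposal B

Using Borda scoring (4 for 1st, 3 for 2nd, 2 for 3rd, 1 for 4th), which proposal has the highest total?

Proposal A: 10×3 + 4×1 + 15×3 + 7×4 + 4×3 = 119
Proposal B: 10×4 + 4×3 + 15×1 + 7×2 + 4×1 = 85
Proposal C: 10×2 + 4×2 + 15×2 + 7×3 + 4×4 = 95
Proposal D: 10×1 + 4×4 + 15×4 + 7×1 + 4×2 = 101

Proposal A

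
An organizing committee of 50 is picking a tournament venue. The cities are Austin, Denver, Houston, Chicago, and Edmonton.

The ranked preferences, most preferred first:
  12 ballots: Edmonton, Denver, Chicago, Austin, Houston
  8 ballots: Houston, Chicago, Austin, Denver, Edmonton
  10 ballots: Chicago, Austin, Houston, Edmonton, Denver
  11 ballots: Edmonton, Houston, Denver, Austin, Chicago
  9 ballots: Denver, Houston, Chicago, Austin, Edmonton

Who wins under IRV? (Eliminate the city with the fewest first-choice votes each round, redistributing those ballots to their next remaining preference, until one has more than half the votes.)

Round 1: Austin 0, Denver 9, Houston 8, Chicago 10, Edmonton 23. Austin eliminated.
Round 2: Denver 9, Houston 8, Chicago 10, Edmonton 23. Houston eliminated.
Round 3: Denver 9, Chicago 18, Edmonton 23. Denver eliminated.
Round 4: Chicago 27, Edmonton 23. Chicago has a majority (≥26).

Chicago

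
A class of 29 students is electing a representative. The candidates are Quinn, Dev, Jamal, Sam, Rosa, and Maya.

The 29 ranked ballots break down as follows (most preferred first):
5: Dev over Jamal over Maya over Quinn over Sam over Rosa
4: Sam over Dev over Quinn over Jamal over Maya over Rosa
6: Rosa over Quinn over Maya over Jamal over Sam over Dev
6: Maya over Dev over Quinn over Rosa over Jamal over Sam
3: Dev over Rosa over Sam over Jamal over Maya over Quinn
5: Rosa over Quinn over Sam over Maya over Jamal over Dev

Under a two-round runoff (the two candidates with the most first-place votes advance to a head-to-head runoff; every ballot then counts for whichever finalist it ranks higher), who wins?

Dev

Round 1 first-place votes: Quinn 0, Dev 8, Jamal 0, Sam 4, Rosa 11, Maya 6. Rosa and Dev advance.
Runoff: Rosa is ranked above Dev on 11 ballots, Dev above Rosa on 18.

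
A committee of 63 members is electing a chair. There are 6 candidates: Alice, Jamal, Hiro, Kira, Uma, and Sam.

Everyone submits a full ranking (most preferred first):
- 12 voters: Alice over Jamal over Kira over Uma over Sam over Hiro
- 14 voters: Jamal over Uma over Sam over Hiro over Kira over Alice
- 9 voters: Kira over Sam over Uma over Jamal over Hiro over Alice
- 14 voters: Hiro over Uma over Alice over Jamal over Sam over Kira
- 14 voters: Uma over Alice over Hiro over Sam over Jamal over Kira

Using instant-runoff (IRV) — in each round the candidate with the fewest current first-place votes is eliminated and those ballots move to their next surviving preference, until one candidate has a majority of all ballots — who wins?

Round 1: Alice 12, Jamal 14, Hiro 14, Kira 9, Uma 14, Sam 0. Sam eliminated.
Round 2: Alice 12, Jamal 14, Hiro 14, Kira 9, Uma 14. Kira eliminated.
Round 3: Alice 12, Jamal 14, Hiro 14, Uma 23. Alice eliminated.
Round 4: Jamal 26, Hiro 14, Uma 23. Hiro eliminated.
Round 5: Jamal 26, Uma 37. Uma has a majority (≥32).

Uma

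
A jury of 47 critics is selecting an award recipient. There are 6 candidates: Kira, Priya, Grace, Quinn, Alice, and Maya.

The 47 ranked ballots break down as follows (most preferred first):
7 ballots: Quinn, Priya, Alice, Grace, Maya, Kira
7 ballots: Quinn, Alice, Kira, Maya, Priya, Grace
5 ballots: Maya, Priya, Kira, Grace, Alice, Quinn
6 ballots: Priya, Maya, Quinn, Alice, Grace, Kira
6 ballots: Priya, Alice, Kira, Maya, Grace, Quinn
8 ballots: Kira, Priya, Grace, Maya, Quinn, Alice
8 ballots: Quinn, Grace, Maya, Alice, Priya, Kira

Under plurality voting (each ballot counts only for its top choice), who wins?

Quinn

First-place votes: Kira 8, Priya 12, Grace 0, Quinn 22, Alice 0, Maya 5.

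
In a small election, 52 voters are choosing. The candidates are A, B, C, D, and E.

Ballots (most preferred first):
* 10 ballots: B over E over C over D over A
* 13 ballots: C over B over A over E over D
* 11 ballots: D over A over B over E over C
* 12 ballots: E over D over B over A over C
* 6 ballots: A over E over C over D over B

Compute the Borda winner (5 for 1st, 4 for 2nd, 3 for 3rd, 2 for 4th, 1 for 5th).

A: 10×1 + 13×3 + 11×4 + 12×2 + 6×5 = 147
B: 10×5 + 13×4 + 11×3 + 12×3 + 6×1 = 177
C: 10×3 + 13×5 + 11×1 + 12×1 + 6×3 = 136
D: 10×2 + 13×1 + 11×5 + 12×4 + 6×2 = 148
E: 10×4 + 13×2 + 11×2 + 12×5 + 6×4 = 172

B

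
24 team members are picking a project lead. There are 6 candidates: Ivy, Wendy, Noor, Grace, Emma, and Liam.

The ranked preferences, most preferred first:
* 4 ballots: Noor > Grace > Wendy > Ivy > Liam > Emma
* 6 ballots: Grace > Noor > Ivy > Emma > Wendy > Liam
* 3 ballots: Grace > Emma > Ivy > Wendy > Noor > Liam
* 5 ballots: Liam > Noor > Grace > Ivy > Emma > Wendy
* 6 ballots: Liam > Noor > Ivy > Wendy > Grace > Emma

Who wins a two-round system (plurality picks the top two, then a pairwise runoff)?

Grace

Round 1 first-place votes: Ivy 0, Wendy 0, Noor 4, Grace 9, Emma 0, Liam 11. Liam and Grace advance.
Runoff: Liam is ranked above Grace on 11 ballots, Grace above Liam on 13.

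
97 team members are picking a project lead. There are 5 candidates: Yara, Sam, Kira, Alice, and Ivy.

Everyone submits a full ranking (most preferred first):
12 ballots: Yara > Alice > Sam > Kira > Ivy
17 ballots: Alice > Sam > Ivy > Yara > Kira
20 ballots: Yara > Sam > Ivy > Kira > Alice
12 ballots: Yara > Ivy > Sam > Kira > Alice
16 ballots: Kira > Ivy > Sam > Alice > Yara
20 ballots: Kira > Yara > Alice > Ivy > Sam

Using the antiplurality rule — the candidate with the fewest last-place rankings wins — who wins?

Last-place votes: Yara 16, Sam 20, Kira 17, Alice 32, Ivy 12.

Ivy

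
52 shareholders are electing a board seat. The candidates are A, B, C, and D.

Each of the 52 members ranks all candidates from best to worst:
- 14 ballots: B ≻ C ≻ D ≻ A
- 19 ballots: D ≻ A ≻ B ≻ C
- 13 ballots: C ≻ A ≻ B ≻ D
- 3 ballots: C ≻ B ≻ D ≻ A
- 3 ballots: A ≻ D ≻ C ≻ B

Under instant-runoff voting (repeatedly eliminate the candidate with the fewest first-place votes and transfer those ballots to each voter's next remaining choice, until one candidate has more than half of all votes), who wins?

Round 1: A 3, B 14, C 16, D 19. A eliminated.
Round 2: B 14, C 16, D 22. B eliminated.
Round 3: C 30, D 22. C has a majority (≥27).

C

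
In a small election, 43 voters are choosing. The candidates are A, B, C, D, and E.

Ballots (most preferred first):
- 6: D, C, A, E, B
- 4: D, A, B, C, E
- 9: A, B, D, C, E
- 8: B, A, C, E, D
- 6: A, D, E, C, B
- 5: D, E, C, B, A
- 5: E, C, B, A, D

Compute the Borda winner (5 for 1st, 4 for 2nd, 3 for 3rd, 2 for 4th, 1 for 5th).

A: 6×3 + 4×4 + 9×5 + 8×4 + 6×5 + 5×1 + 5×2 = 156
B: 6×1 + 4×3 + 9×4 + 8×5 + 6×1 + 5×2 + 5×3 = 125
C: 6×4 + 4×2 + 9×2 + 8×3 + 6×2 + 5×3 + 5×4 = 121
D: 6×5 + 4×5 + 9×3 + 8×1 + 6×4 + 5×5 + 5×1 = 139
E: 6×2 + 4×1 + 9×1 + 8×2 + 6×3 + 5×4 + 5×5 = 104

A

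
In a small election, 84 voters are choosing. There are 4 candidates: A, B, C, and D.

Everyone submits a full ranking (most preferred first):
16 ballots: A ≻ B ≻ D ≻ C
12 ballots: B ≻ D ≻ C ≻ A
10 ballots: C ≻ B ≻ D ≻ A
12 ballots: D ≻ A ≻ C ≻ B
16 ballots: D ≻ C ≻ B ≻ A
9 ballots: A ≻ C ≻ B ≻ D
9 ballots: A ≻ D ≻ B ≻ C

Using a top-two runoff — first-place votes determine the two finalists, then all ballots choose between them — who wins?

D

Round 1 first-place votes: A 34, B 12, C 10, D 28. A and D advance.
Runoff: A is ranked above D on 34 ballots, D above A on 50.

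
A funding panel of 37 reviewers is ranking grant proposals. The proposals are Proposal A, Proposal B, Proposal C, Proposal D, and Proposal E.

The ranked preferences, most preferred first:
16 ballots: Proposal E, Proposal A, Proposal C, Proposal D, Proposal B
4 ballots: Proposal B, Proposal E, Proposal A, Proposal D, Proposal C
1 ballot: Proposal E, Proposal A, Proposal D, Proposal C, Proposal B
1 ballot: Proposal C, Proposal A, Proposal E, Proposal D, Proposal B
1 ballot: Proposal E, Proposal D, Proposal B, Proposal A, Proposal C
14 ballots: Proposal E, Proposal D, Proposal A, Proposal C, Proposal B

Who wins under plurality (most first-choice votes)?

Proposal E

First-place votes: Proposal A 0, Proposal B 4, Proposal C 1, Proposal D 0, Proposal E 32.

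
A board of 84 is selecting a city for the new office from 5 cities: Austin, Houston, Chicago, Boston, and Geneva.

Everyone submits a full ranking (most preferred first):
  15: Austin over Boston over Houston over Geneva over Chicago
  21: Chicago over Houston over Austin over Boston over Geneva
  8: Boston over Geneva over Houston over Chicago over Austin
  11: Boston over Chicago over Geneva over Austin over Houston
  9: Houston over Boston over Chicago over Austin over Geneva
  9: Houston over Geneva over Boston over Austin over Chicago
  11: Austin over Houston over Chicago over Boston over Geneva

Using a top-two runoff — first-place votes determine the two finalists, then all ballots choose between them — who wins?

Chicago

Round 1 first-place votes: Austin 26, Houston 18, Chicago 21, Boston 19, Geneva 0. Austin and Chicago advance.
Runoff: Austin is ranked above Chicago on 35 ballots, Chicago above Austin on 49.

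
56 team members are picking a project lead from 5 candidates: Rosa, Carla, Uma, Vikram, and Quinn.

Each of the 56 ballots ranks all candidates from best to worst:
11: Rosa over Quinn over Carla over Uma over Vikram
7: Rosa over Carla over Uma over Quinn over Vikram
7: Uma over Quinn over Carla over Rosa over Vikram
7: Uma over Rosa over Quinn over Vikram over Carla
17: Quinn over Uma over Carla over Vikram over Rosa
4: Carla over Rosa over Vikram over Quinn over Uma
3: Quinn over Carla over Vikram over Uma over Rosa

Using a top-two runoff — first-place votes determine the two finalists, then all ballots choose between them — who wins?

Round 1 first-place votes: Rosa 18, Carla 4, Uma 14, Vikram 0, Quinn 20. Quinn and Rosa advance.
Runoff: Quinn is ranked above Rosa on 27 ballots, Rosa above Quinn on 29.

Rosa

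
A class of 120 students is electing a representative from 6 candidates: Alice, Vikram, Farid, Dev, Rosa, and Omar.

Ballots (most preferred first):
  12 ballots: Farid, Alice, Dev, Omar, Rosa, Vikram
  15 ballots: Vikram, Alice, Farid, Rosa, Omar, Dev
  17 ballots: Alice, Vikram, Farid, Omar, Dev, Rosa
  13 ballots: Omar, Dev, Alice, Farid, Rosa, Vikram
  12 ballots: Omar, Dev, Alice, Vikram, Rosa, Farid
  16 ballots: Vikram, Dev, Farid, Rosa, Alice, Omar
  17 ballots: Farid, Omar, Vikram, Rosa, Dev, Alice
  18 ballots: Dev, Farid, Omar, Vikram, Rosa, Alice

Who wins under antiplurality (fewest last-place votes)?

Farid

Last-place votes: Alice 35, Vikram 25, Farid 12, Dev 15, Rosa 17, Omar 16.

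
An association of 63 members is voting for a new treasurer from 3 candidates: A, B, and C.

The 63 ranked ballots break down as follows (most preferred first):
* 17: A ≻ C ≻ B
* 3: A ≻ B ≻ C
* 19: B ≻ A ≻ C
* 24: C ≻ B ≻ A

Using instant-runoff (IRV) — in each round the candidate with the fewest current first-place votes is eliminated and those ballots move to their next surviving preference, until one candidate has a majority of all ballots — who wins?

A

Round 1: A 20, B 19, C 24. B eliminated.
Round 2: A 39, C 24. A has a majority (≥32).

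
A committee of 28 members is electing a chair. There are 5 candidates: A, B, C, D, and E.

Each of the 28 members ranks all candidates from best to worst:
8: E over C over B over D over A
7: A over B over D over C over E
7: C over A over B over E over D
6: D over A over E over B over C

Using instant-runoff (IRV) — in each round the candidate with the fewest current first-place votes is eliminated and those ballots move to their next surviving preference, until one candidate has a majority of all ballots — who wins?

Round 1: A 7, B 0, C 7, D 6, E 8. B eliminated.
Round 2: A 7, C 7, D 6, E 8. D eliminated.
Round 3: A 13, C 7, E 8. C eliminated.
Round 4: A 20, E 8. A has a majority (≥15).

A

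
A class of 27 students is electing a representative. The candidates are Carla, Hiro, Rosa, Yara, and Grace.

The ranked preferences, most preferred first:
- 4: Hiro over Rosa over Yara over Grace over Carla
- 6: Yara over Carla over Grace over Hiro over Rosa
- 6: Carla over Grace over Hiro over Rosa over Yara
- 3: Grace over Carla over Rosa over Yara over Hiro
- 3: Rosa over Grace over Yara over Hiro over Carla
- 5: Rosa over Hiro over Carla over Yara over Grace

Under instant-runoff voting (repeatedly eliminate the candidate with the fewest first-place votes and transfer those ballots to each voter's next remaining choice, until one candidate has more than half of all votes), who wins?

Round 1: Carla 6, Hiro 4, Rosa 8, Yara 6, Grace 3. Grace eliminated.
Round 2: Carla 9, Hiro 4, Rosa 8, Yara 6. Hiro eliminated.
Round 3: Carla 9, Rosa 12, Yara 6. Yara eliminated.
Round 4: Carla 15, Rosa 12. Carla has a majority (≥14).

Carla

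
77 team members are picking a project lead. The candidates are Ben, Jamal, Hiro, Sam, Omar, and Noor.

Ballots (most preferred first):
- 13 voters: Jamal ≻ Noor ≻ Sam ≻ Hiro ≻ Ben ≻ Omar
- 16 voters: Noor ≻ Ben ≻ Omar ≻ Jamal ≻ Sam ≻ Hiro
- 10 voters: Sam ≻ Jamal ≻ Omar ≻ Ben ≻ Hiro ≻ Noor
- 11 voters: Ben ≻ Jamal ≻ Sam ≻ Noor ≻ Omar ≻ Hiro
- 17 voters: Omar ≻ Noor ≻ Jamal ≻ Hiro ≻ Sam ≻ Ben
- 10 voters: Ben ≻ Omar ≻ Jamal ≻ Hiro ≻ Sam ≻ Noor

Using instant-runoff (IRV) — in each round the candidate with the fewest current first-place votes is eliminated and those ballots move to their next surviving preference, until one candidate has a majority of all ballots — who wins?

Jamal

Round 1: Ben 21, Jamal 13, Hiro 0, Sam 10, Omar 17, Noor 16. Hiro eliminated.
Round 2: Ben 21, Jamal 13, Sam 10, Omar 17, Noor 16. Sam eliminated.
Round 3: Ben 21, Jamal 23, Omar 17, Noor 16. Noor eliminated.
Round 4: Ben 37, Jamal 23, Omar 17. Omar eliminated.
Round 5: Ben 37, Jamal 40. Jamal has a majority (≥39).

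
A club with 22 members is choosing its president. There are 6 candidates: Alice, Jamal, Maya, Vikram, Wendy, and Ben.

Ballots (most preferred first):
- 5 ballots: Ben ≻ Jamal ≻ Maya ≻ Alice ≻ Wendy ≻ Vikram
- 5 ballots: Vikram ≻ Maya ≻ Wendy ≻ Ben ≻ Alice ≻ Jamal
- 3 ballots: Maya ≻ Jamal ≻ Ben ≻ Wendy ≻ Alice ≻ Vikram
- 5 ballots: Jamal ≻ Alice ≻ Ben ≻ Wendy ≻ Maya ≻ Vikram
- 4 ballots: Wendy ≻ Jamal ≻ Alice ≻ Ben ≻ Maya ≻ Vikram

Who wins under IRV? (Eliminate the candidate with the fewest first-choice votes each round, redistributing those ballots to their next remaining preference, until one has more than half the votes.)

Round 1: Alice 0, Jamal 5, Maya 3, Vikram 5, Wendy 4, Ben 5. Alice eliminated.
Round 2: Jamal 5, Maya 3, Vikram 5, Wendy 4, Ben 5. Maya eliminated.
Round 3: Jamal 8, Vikram 5, Wendy 4, Ben 5. Wendy eliminated.
Round 4: Jamal 12, Vikram 5, Ben 5. Jamal has a majority (≥12).

Jamal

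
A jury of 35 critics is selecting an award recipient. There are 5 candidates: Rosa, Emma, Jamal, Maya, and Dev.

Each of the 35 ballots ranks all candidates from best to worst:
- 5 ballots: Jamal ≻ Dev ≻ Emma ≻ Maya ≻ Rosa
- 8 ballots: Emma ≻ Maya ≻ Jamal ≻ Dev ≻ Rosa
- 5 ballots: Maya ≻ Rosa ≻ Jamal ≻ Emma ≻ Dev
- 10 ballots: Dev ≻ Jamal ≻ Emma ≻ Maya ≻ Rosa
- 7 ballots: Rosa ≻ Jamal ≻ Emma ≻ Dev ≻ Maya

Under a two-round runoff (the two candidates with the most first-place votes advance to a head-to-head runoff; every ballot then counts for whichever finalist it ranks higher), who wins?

Round 1 first-place votes: Rosa 7, Emma 8, Jamal 5, Maya 5, Dev 10. Dev and Emma advance.
Runoff: Dev is ranked above Emma on 15 ballots, Emma above Dev on 20.

Emma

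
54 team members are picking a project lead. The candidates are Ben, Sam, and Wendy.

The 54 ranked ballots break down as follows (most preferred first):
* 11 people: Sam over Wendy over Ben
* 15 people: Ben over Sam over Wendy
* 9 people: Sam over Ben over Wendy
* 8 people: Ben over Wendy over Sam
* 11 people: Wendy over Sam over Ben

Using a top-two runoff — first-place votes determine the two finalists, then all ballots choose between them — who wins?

Sam

Round 1 first-place votes: Ben 23, Sam 20, Wendy 11. Ben and Sam advance.
Runoff: Ben is ranked above Sam on 23 ballots, Sam above Ben on 31.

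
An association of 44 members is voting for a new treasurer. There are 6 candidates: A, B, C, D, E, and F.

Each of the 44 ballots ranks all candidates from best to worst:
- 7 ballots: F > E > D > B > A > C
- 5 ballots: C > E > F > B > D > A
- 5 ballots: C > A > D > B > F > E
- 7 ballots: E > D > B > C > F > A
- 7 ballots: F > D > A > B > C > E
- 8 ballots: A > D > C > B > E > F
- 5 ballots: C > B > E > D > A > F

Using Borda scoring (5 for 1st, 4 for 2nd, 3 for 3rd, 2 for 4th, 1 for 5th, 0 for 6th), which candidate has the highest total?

D

A: 7×1 + 5×0 + 5×4 + 7×0 + 7×3 + 8×5 + 5×1 = 93
B: 7×2 + 5×2 + 5×2 + 7×3 + 7×2 + 8×2 + 5×4 = 105
C: 7×0 + 5×5 + 5×5 + 7×2 + 7×1 + 8×3 + 5×5 = 120
D: 7×3 + 5×1 + 5×3 + 7×4 + 7×4 + 8×4 + 5×2 = 139
E: 7×4 + 5×4 + 5×0 + 7×5 + 7×0 + 8×1 + 5×3 = 106
F: 7×5 + 5×3 + 5×1 + 7×1 + 7×5 + 8×0 + 5×0 = 97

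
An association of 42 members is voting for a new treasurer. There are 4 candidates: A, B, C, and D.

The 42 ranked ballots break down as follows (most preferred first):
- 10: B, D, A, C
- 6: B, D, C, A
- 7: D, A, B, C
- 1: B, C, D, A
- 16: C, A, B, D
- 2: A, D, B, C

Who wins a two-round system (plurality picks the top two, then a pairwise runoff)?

B

Round 1 first-place votes: A 2, B 17, C 16, D 7. B and C advance.
Runoff: B is ranked above C on 26 ballots, C above B on 16.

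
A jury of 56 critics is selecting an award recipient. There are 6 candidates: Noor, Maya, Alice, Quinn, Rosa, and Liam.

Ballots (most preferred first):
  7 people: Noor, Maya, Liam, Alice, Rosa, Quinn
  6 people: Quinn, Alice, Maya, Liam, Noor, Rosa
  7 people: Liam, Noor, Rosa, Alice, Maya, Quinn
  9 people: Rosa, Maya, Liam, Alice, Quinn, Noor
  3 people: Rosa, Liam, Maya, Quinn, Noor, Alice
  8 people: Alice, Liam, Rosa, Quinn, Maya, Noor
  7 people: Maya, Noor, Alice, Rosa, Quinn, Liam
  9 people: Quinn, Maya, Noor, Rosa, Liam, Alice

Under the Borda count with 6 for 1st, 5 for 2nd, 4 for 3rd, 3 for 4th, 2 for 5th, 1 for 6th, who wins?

Noor: 7×6 + 6×2 + 7×5 + 9×1 + 3×2 + 8×1 + 7×5 + 9×4 = 183
Maya: 7×5 + 6×4 + 7×2 + 9×5 + 3×4 + 8×2 + 7×6 + 9×5 = 233
Alice: 7×3 + 6×5 + 7×3 + 9×3 + 3×1 + 8×6 + 7×4 + 9×1 = 187
Quinn: 7×1 + 6×6 + 7×1 + 9×2 + 3×3 + 8×3 + 7×2 + 9×6 = 169
Rosa: 7×2 + 6×1 + 7×4 + 9×6 + 3×6 + 8×4 + 7×3 + 9×3 = 200
Liam: 7×4 + 6×3 + 7×6 + 9×4 + 3×5 + 8×5 + 7×1 + 9×2 = 204

Maya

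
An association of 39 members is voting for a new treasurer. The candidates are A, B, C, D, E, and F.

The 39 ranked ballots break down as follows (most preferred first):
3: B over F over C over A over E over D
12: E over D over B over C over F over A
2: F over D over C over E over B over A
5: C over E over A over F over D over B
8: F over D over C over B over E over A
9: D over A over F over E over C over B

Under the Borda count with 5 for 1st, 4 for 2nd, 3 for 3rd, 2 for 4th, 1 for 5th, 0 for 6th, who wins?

A: 3×2 + 12×0 + 2×0 + 5×3 + 8×0 + 9×4 = 57
B: 3×5 + 12×3 + 2×1 + 5×0 + 8×2 + 9×0 = 69
C: 3×3 + 12×2 + 2×3 + 5×5 + 8×3 + 9×1 = 97
D: 3×0 + 12×4 + 2×4 + 5×1 + 8×4 + 9×5 = 138
E: 3×1 + 12×5 + 2×2 + 5×4 + 8×1 + 9×2 = 113
F: 3×4 + 12×1 + 2×5 + 5×2 + 8×5 + 9×3 = 111

D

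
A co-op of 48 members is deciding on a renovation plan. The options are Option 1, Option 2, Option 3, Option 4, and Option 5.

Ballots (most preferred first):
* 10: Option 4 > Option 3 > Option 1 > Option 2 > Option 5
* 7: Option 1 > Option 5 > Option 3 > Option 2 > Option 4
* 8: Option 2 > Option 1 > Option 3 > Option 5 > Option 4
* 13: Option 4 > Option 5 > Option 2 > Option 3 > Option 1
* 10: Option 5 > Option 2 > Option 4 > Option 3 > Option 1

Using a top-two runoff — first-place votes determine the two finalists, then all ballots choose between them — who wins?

Round 1 first-place votes: Option 1 7, Option 2 8, Option 3 0, Option 4 23, Option 5 10. Option 4 and Option 5 advance.
Runoff: Option 4 is ranked above Option 5 on 23 ballots, Option 5 above Option 4 on 25.

Option 5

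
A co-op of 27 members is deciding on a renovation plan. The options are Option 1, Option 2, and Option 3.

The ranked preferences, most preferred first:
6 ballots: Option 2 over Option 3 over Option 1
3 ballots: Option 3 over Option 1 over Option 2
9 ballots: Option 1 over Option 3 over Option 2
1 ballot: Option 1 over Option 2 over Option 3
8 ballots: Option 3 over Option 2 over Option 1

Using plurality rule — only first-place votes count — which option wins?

Option 3

First-place votes: Option 1 10, Option 2 6, Option 3 11.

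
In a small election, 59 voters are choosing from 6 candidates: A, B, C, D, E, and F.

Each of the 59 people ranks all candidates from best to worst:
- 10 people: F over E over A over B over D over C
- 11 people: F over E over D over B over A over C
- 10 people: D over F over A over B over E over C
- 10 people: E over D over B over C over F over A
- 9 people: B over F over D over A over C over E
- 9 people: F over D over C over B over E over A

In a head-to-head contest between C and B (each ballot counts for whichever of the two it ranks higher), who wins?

C is ranked above B on 9 ballots; B above C on 50.

B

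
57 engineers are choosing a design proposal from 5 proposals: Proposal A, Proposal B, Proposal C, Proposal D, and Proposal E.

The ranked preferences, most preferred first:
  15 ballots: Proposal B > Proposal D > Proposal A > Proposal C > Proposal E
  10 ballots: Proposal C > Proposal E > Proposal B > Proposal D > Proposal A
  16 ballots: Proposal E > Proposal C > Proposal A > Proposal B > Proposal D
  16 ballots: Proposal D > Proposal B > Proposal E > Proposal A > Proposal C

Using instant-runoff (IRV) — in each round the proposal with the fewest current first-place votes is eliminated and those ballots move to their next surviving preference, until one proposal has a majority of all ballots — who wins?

Round 1: Proposal A 0, Proposal B 15, Proposal C 10, Proposal D 16, Proposal E 16. Proposal A eliminated.
Round 2: Proposal B 15, Proposal C 10, Proposal D 16, Proposal E 16. Proposal C eliminated.
Round 3: Proposal B 15, Proposal D 16, Proposal E 26. Proposal B eliminated.
Round 4: Proposal D 31, Proposal E 26. Proposal D has a majority (≥29).

Proposal D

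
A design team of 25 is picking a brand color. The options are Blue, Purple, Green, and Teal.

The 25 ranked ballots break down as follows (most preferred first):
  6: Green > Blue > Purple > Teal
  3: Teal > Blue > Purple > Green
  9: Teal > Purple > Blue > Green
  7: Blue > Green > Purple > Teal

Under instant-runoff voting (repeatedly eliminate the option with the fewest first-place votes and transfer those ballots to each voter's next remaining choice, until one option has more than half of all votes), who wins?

Blue

Round 1: Blue 7, Purple 0, Green 6, Teal 12. Purple eliminated.
Round 2: Blue 7, Green 6, Teal 12. Green eliminated.
Round 3: Blue 13, Teal 12. Blue has a majority (≥13).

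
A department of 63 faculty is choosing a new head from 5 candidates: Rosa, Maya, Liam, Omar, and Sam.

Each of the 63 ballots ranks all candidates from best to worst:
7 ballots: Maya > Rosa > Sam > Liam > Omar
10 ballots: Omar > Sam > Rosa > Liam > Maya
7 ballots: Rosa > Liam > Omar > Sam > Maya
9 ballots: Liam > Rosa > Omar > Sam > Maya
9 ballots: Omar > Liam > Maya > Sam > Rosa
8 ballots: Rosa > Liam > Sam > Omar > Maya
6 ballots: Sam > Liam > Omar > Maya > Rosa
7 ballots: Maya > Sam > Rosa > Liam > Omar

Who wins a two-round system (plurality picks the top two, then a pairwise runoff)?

Round 1 first-place votes: Rosa 15, Maya 14, Liam 9, Omar 19, Sam 6. Omar and Rosa advance.
Runoff: Omar is ranked above Rosa on 25 ballots, Rosa above Omar on 38.

Rosa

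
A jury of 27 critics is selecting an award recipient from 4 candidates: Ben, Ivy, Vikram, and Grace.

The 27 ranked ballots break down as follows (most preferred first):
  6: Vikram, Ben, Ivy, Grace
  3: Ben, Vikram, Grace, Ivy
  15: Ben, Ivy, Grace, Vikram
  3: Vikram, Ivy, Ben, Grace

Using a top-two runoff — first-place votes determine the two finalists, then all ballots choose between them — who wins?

Ben

Round 1 first-place votes: Ben 18, Ivy 0, Vikram 9, Grace 0. Ben and Vikram advance.
Runoff: Ben is ranked above Vikram on 18 ballots, Vikram above Ben on 9.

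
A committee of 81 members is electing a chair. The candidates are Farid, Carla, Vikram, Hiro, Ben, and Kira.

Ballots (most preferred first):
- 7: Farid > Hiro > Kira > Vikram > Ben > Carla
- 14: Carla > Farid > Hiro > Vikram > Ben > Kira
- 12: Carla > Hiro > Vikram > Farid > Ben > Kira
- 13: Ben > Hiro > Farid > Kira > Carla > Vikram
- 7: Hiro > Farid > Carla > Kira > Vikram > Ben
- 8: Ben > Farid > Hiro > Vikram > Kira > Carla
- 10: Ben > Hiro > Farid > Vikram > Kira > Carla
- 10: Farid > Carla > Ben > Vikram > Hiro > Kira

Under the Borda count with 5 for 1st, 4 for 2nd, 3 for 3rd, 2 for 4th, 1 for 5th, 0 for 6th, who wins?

Farid

Farid: 7×5 + 14×4 + 12×2 + 13×3 + 7×4 + 8×4 + 10×3 + 10×5 = 294
Carla: 7×0 + 14×5 + 12×5 + 13×1 + 7×3 + 8×0 + 10×0 + 10×4 = 204
Vikram: 7×2 + 14×2 + 12×3 + 13×0 + 7×1 + 8×2 + 10×2 + 10×2 = 141
Hiro: 7×4 + 14×3 + 12×4 + 13×4 + 7×5 + 8×3 + 10×4 + 10×1 = 279
Ben: 7×1 + 14×1 + 12×1 + 13×5 + 7×0 + 8×5 + 10×5 + 10×3 = 218
Kira: 7×3 + 14×0 + 12×0 + 13×2 + 7×2 + 8×1 + 10×1 + 10×0 = 79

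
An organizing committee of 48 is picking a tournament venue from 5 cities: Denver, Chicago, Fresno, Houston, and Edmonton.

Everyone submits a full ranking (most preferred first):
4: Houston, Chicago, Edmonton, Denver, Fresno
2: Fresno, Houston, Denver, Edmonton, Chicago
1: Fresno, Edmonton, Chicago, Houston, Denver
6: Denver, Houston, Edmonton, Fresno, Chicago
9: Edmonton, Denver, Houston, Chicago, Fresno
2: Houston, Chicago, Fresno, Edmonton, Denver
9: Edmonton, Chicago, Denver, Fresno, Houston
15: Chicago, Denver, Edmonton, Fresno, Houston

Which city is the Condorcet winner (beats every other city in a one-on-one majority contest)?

Edmonton

Edmonton vs Denver: 25–23
Edmonton vs Chicago: 27–21
Edmonton vs Fresno: 43–5
Edmonton vs Houston: 34–14
Edmonton beats every other city.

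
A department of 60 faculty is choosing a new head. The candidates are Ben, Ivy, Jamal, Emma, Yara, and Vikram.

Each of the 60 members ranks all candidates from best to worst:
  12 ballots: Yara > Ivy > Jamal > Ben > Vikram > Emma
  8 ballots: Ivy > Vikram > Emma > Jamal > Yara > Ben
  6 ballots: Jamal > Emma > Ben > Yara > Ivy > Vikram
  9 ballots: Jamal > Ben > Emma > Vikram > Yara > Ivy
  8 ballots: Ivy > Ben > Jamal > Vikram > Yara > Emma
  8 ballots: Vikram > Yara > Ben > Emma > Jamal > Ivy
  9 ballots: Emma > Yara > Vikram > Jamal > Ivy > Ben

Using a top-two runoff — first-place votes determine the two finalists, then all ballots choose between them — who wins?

Jamal

Round 1 first-place votes: Ben 0, Ivy 16, Jamal 15, Emma 9, Yara 12, Vikram 8. Ivy and Jamal advance.
Runoff: Ivy is ranked above Jamal on 28 ballots, Jamal above Ivy on 32.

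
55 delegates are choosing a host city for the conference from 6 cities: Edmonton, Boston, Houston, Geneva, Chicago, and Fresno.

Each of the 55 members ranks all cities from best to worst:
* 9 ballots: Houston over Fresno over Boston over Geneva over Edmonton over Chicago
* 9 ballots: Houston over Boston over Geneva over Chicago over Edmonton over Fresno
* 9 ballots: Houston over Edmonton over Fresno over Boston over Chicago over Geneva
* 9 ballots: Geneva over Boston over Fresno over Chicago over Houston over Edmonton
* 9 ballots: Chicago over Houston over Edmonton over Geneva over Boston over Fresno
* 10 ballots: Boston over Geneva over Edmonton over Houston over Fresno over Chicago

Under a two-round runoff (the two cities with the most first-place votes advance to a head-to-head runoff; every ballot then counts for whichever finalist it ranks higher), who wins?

Houston

Round 1 first-place votes: Edmonton 0, Boston 10, Houston 27, Geneva 9, Chicago 9, Fresno 0. Houston and Boston advance.
Runoff: Houston is ranked above Boston on 36 ballots, Boston above Houston on 19.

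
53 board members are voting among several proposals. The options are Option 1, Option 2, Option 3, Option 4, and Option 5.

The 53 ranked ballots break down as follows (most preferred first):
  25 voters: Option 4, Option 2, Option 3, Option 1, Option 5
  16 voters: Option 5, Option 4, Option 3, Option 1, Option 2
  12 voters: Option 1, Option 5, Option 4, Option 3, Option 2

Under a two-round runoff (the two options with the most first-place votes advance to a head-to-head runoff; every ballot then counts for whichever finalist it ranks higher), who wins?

Option 5

Round 1 first-place votes: Option 1 12, Option 2 0, Option 3 0, Option 4 25, Option 5 16. Option 4 and Option 5 advance.
Runoff: Option 4 is ranked above Option 5 on 25 ballots, Option 5 above Option 4 on 28.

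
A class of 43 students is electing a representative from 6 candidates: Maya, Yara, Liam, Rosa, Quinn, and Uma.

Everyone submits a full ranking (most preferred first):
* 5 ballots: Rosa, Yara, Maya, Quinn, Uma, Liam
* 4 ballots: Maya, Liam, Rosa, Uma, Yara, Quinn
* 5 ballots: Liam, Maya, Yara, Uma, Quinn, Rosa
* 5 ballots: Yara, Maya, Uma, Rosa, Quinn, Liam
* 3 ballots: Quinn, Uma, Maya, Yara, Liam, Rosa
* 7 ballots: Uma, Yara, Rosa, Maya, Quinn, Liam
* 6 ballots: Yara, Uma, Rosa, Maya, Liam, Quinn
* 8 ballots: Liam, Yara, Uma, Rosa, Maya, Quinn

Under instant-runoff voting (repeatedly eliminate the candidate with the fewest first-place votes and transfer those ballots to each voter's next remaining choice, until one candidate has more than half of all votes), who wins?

Round 1: Maya 4, Yara 11, Liam 13, Rosa 5, Quinn 3, Uma 7. Quinn eliminated.
Round 2: Maya 4, Yara 11, Liam 13, Rosa 5, Uma 10. Maya eliminated.
Round 3: Yara 11, Liam 17, Rosa 5, Uma 10. Rosa eliminated.
Round 4: Yara 16, Liam 17, Uma 10. Uma eliminated.
Round 5: Yara 26, Liam 17. Yara has a majority (≥22).

Yara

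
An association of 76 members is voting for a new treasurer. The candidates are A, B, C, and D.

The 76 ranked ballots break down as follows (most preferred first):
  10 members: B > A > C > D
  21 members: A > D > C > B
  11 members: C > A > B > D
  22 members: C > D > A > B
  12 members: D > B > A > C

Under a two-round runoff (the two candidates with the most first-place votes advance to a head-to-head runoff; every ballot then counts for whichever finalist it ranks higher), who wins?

A

Round 1 first-place votes: A 21, B 10, C 33, D 12. C and A advance.
Runoff: C is ranked above A on 33 ballots, A above C on 43.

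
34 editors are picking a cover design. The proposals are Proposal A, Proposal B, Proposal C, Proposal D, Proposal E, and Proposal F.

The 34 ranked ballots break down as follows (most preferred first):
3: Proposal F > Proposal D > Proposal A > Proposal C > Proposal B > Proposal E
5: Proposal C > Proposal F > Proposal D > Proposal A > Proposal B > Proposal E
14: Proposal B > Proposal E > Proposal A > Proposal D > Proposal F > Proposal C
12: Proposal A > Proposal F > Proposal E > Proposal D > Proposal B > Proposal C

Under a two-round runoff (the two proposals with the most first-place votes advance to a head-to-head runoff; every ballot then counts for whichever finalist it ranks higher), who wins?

Round 1 first-place votes: Proposal A 12, Proposal B 14, Proposal C 5, Proposal D 0, Proposal E 0, Proposal F 3. Proposal B and Proposal A advance.
Runoff: Proposal B is ranked above Proposal A on 14 ballots, Proposal A above Proposal B on 20.

Proposal A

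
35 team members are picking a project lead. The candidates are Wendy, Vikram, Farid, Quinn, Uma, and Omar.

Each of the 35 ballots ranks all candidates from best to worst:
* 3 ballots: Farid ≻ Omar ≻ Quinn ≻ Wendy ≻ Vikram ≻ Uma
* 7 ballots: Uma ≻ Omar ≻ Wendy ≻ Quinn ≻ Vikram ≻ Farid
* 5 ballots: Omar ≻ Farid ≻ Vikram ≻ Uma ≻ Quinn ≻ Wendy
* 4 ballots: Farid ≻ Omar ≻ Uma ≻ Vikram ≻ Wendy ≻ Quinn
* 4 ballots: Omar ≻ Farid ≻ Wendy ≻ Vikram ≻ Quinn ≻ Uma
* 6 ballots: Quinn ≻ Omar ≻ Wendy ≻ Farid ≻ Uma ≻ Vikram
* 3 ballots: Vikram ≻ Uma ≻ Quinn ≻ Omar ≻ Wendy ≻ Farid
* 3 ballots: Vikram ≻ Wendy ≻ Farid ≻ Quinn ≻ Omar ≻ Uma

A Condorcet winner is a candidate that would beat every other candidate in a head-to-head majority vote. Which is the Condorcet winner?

Omar vs Wendy: 32–3
Omar vs Vikram: 29–6
Omar vs Farid: 25–10
Omar vs Quinn: 23–12
Omar vs Uma: 25–10
Omar beats every other candidate.

Omar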